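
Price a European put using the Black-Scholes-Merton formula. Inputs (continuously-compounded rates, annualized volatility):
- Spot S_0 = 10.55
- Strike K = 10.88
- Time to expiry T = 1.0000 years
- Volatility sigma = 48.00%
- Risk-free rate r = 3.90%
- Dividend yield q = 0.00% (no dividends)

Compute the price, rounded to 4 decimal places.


d1 = (ln(S/K) + (r - q + 0.5*sigma^2) * T) / (sigma * sqrt(T)) = 0.25708254
d2 = d1 - sigma * sqrt(T) = -0.22291746
exp(-rT) = 0.96175071; exp(-qT) = 1.00000000
P = K * exp(-rT) * N(-d2) - S_0 * exp(-qT) * N(-d1)
N(-d1) = 0.39855753; N(-d2) = 0.58820013
P = 10.8800 * 0.96175071 * 0.58820013 - 10.5500 * 1.00000000 * 0.39855753 = 1.9501

Answer: Price = 1.9501


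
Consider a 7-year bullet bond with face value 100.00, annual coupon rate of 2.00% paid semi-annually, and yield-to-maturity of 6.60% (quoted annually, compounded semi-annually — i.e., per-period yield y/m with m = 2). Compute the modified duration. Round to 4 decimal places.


Answer: Modified duration = 6.2714

Derivation:
Coupon per period c = face * coupon_rate / m = 1.000000
Periods per year m = 2; per-period yield y/m = 0.033000
Number of cashflows N = 14
Cashflows (t years, CF_t, discount factor 1/(1+y/m)^(m*t), PV):
  t = 0.5000: CF_t = 1.000000, DF = 0.968054, PV = 0.968054
  t = 1.0000: CF_t = 1.000000, DF = 0.937129, PV = 0.937129
  t = 1.5000: CF_t = 1.000000, DF = 0.907192, PV = 0.907192
  t = 2.0000: CF_t = 1.000000, DF = 0.878211, PV = 0.878211
  t = 2.5000: CF_t = 1.000000, DF = 0.850156, PV = 0.850156
  t = 3.0000: CF_t = 1.000000, DF = 0.822997, PV = 0.822997
  t = 3.5000: CF_t = 1.000000, DF = 0.796705, PV = 0.796705
  t = 4.0000: CF_t = 1.000000, DF = 0.771254, PV = 0.771254
  t = 4.5000: CF_t = 1.000000, DF = 0.746616, PV = 0.746616
  t = 5.0000: CF_t = 1.000000, DF = 0.722764, PV = 0.722764
  t = 5.5000: CF_t = 1.000000, DF = 0.699675, PV = 0.699675
  t = 6.0000: CF_t = 1.000000, DF = 0.677323, PV = 0.677323
  t = 6.5000: CF_t = 1.000000, DF = 0.655686, PV = 0.655686
  t = 7.0000: CF_t = 101.000000, DF = 0.634739, PV = 64.108686
Price P = sum_t PV_t = 74.542447
First compute Macaulay numerator sum_t t * PV_t:
  t * PV_t at t = 0.5000: 0.484027
  t * PV_t at t = 1.0000: 0.937129
  t * PV_t at t = 1.5000: 1.360787
  t * PV_t at t = 2.0000: 1.756421
  t * PV_t at t = 2.5000: 2.125389
  t * PV_t at t = 3.0000: 2.468990
  t * PV_t at t = 3.5000: 2.788469
  t * PV_t at t = 4.0000: 3.085016
  t * PV_t at t = 4.5000: 3.359771
  t * PV_t at t = 5.0000: 3.613822
  t * PV_t at t = 5.5000: 3.848213
  t * PV_t at t = 6.0000: 4.063941
  t * PV_t at t = 6.5000: 4.261958
  t * PV_t at t = 7.0000: 448.760799
Macaulay duration D = 482.914733 / 74.542447 = 6.478386
Modified duration = D / (1 + y/m) = 6.478386 / (1 + 0.033000) = 6.271429


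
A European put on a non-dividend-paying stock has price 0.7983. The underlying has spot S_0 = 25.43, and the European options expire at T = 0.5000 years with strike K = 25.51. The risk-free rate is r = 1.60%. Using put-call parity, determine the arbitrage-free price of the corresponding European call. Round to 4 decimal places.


Put-call parity: C - P = S_0 * exp(-qT) - K * exp(-rT).
S_0 * exp(-qT) = 25.4300 * 1.00000000 = 25.43000000
K * exp(-rT) = 25.5100 * 0.99203191 = 25.30673415
C = P + S*exp(-qT) - K*exp(-rT)
C = 0.7983 + 25.43000000 - 25.30673415 = 0.9216

Answer: Call price = 0.9216


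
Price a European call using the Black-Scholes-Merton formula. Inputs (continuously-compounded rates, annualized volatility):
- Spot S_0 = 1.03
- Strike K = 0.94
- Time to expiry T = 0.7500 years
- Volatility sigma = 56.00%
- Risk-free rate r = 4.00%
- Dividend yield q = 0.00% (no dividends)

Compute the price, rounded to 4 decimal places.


d1 = (ln(S/K) + (r - q + 0.5*sigma^2) * T) / (sigma * sqrt(T)) = 0.49288023
d2 = d1 - sigma * sqrt(T) = 0.00790600
exp(-rT) = 0.97044553; exp(-qT) = 1.00000000
C = S_0 * exp(-qT) * N(d1) - K * exp(-rT) * N(d2)
N(d1) = 0.68895139; N(d2) = 0.50315400
C = 1.0300 * 1.00000000 * 0.68895139 - 0.9400 * 0.97044553 * 0.50315400 = 0.2506

Answer: Price = 0.2506


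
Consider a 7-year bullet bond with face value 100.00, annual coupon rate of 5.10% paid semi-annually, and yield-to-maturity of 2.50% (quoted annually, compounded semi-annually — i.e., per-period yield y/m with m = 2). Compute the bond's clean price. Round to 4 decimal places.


Answer: Price = 116.6017

Derivation:
Coupon per period c = face * coupon_rate / m = 2.550000
Periods per year m = 2; per-period yield y/m = 0.012500
Number of cashflows N = 14
Cashflows (t years, CF_t, discount factor 1/(1+y/m)^(m*t), PV):
  t = 0.5000: CF_t = 2.550000, DF = 0.987654, PV = 2.518519
  t = 1.0000: CF_t = 2.550000, DF = 0.975461, PV = 2.487426
  t = 1.5000: CF_t = 2.550000, DF = 0.963418, PV = 2.456717
  t = 2.0000: CF_t = 2.550000, DF = 0.951524, PV = 2.426387
  t = 2.5000: CF_t = 2.550000, DF = 0.939777, PV = 2.396432
  t = 3.0000: CF_t = 2.550000, DF = 0.928175, PV = 2.366846
  t = 3.5000: CF_t = 2.550000, DF = 0.916716, PV = 2.337626
  t = 4.0000: CF_t = 2.550000, DF = 0.905398, PV = 2.308766
  t = 4.5000: CF_t = 2.550000, DF = 0.894221, PV = 2.280263
  t = 5.0000: CF_t = 2.550000, DF = 0.883181, PV = 2.252111
  t = 5.5000: CF_t = 2.550000, DF = 0.872277, PV = 2.224308
  t = 6.0000: CF_t = 2.550000, DF = 0.861509, PV = 2.196847
  t = 6.5000: CF_t = 2.550000, DF = 0.850873, PV = 2.169725
  t = 7.0000: CF_t = 102.550000, DF = 0.840368, PV = 86.179748
Price P = sum_t PV_t = 116.601719


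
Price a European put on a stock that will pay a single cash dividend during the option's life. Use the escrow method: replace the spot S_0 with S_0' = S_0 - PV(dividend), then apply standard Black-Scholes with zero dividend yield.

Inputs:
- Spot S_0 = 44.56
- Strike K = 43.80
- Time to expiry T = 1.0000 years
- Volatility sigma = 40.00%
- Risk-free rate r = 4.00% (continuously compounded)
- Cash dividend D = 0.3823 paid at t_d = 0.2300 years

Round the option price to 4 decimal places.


PV(D) = D * exp(-r * t_d) = 0.3823 * 0.99084219 = 0.37879897
S_0' = S_0 - PV(D) = 44.5600 - 0.37879897 = 44.18120103
d1 = (ln(S_0'/K) + (r + sigma^2/2)*T) / (sigma*sqrt(T)) = 0.32166391
d2 = d1 - sigma*sqrt(T) = -0.07833609
exp(-rT) = 0.96078944
N(-d1) = 0.37385366; N(-d2) = 0.53121964
P = K * exp(-rT) * N(-d2) - S_0' * N(-d1) = 43.8000 * 0.96078944 * 0.53121964 - 44.18120103 * 0.37385366 = 5.8378

Answer: Price = 5.8378


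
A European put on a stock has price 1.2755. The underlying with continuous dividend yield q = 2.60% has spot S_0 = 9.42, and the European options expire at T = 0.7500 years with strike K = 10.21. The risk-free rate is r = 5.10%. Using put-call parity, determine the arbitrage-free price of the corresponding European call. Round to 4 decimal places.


Put-call parity: C - P = S_0 * exp(-qT) - K * exp(-rT).
S_0 * exp(-qT) = 9.4200 * 0.98068890 = 9.23808939
K * exp(-rT) = 10.2100 * 0.96247229 = 9.82684211
C = P + S*exp(-qT) - K*exp(-rT)
C = 1.2755 + 9.23808939 - 9.82684211 = 0.6867

Answer: Call price = 0.6867


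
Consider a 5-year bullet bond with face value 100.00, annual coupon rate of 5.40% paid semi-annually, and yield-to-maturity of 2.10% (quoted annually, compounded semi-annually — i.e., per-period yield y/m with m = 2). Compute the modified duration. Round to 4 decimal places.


Coupon per period c = face * coupon_rate / m = 2.700000
Periods per year m = 2; per-period yield y/m = 0.010500
Number of cashflows N = 10
Cashflows (t years, CF_t, discount factor 1/(1+y/m)^(m*t), PV):
  t = 0.5000: CF_t = 2.700000, DF = 0.989609, PV = 2.671945
  t = 1.0000: CF_t = 2.700000, DF = 0.979326, PV = 2.644181
  t = 1.5000: CF_t = 2.700000, DF = 0.969150, PV = 2.616705
  t = 2.0000: CF_t = 2.700000, DF = 0.959080, PV = 2.589515
  t = 2.5000: CF_t = 2.700000, DF = 0.949114, PV = 2.562608
  t = 3.0000: CF_t = 2.700000, DF = 0.939252, PV = 2.535980
  t = 3.5000: CF_t = 2.700000, DF = 0.929492, PV = 2.509629
  t = 4.0000: CF_t = 2.700000, DF = 0.919834, PV = 2.483552
  t = 4.5000: CF_t = 2.700000, DF = 0.910276, PV = 2.457745
  t = 5.0000: CF_t = 102.700000, DF = 0.900818, PV = 92.513959
Price P = sum_t PV_t = 115.585819
First compute Macaulay numerator sum_t t * PV_t:
  t * PV_t at t = 0.5000: 1.335972
  t * PV_t at t = 1.0000: 2.644181
  t * PV_t at t = 1.5000: 3.925058
  t * PV_t at t = 2.0000: 5.179031
  t * PV_t at t = 2.5000: 6.406520
  t * PV_t at t = 3.0000: 7.607941
  t * PV_t at t = 3.5000: 8.783702
  t * PV_t at t = 4.0000: 9.934207
  t * PV_t at t = 4.5000: 11.059855
  t * PV_t at t = 5.0000: 462.569794
Macaulay duration D = 519.446259 / 115.585819 = 4.494031
Modified duration = D / (1 + y/m) = 4.494031 / (1 + 0.010500) = 4.447334

Answer: Modified duration = 4.4473


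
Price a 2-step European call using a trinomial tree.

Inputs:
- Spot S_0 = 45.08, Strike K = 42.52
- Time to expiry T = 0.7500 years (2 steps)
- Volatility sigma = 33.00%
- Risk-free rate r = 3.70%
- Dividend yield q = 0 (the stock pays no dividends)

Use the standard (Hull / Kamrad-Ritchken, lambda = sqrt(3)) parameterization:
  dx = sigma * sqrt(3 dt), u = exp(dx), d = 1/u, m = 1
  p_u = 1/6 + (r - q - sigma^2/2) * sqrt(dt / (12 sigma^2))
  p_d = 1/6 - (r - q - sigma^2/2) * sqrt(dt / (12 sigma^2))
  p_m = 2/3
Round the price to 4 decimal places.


dt = T/N = 0.375000; dx = sigma*sqrt(3*dt) = 0.350018
u = exp(dx) = 1.419093; d = 1/u = 0.704676
p_u = 0.157319, p_m = 0.666667, p_d = 0.176014
Discount per step: exp(-r*dt) = 0.986221
Stock lattice S(k, j) with j the centered position index:
  k=0: S(0,+0) = 45.0800
  k=1: S(1,-1) = 31.7668; S(1,+0) = 45.0800; S(1,+1) = 63.9727
  k=2: S(2,-2) = 22.3853; S(2,-1) = 31.7668; S(2,+0) = 45.0800; S(2,+1) = 63.9727; S(2,+2) = 90.7832
Terminal payoffs V(N, j) = max(S_T - K, 0):
  V(2,-2) = 0.000000; V(2,-1) = 0.000000; V(2,+0) = 2.560000; V(2,+1) = 21.452707; V(2,+2) = 48.263214
Backward induction: V(k, j) = exp(-r*dt) * [p_u * V(k+1, j+1) + p_m * V(k+1, j) + p_d * V(k+1, j-1)]
  V(1,-1) = exp(-r*dt) * [p_u*2.560000 + p_m*0.000000 + p_d*0.000000] = 0.397187
  V(1,+0) = exp(-r*dt) * [p_u*21.452707 + p_m*2.560000 + p_d*0.000000] = 5.011564
  V(1,+1) = exp(-r*dt) * [p_u*48.263214 + p_m*21.452707 + p_d*2.560000] = 22.037221
  V(0,+0) = exp(-r*dt) * [p_u*22.037221 + p_m*5.011564 + p_d*0.397187] = 6.783054

Answer: Price = V(0,0) = 6.7831


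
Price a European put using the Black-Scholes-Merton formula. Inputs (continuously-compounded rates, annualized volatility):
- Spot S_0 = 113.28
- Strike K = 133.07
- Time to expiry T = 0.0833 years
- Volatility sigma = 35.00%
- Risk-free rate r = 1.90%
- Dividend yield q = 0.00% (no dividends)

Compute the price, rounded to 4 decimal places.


Answer: Price = 19.8824

Derivation:
d1 = (ln(S/K) + (r - q + 0.5*sigma^2) * T) / (sigma * sqrt(T)) = -1.52775517
d2 = d1 - sigma * sqrt(T) = -1.62877126
exp(-rT) = 0.99841855; exp(-qT) = 1.00000000
P = K * exp(-rT) * N(-d2) - S_0 * exp(-qT) * N(-d1)
N(-d1) = 0.93671333; N(-d2) = 0.94831927
P = 133.0700 * 0.99841855 * 0.94831927 - 113.2800 * 1.00000000 * 0.93671333 = 19.8824


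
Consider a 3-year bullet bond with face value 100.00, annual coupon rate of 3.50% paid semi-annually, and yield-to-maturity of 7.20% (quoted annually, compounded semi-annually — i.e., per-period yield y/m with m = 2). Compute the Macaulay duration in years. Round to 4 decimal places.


Coupon per period c = face * coupon_rate / m = 1.750000
Periods per year m = 2; per-period yield y/m = 0.036000
Number of cashflows N = 6
Cashflows (t years, CF_t, discount factor 1/(1+y/m)^(m*t), PV):
  t = 0.5000: CF_t = 1.750000, DF = 0.965251, PV = 1.689189
  t = 1.0000: CF_t = 1.750000, DF = 0.931709, PV = 1.630491
  t = 1.5000: CF_t = 1.750000, DF = 0.899333, PV = 1.573833
  t = 2.0000: CF_t = 1.750000, DF = 0.868082, PV = 1.519144
  t = 2.5000: CF_t = 1.750000, DF = 0.837917, PV = 1.466355
  t = 3.0000: CF_t = 101.750000, DF = 0.808801, PV = 82.295462
Price P = sum_t PV_t = 90.174476
Macaulay numerator sum_t t * PV_t:
  t * PV_t at t = 0.5000: 0.844595
  t * PV_t at t = 1.0000: 1.630491
  t * PV_t at t = 1.5000: 2.360750
  t * PV_t at t = 2.0000: 3.038289
  t * PV_t at t = 2.5000: 3.665889
  t * PV_t at t = 3.0000: 246.886385
Macaulay duration D = (sum_t t * PV_t) / P = 258.426398 / 90.174476 = 2.865849

Answer: Macaulay duration = 2.8658 years


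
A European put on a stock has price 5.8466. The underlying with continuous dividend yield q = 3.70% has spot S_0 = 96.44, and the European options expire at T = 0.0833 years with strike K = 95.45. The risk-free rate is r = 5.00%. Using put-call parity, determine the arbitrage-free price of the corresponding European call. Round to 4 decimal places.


Answer: Call price = 6.9365

Derivation:
Put-call parity: C - P = S_0 * exp(-qT) - K * exp(-rT).
S_0 * exp(-qT) = 96.4400 * 0.99692264 = 96.14321986
K * exp(-rT) = 95.4500 * 0.99584366 = 95.05327750
C = P + S*exp(-qT) - K*exp(-rT)
C = 5.8466 + 96.14321986 - 95.05327750 = 6.9365


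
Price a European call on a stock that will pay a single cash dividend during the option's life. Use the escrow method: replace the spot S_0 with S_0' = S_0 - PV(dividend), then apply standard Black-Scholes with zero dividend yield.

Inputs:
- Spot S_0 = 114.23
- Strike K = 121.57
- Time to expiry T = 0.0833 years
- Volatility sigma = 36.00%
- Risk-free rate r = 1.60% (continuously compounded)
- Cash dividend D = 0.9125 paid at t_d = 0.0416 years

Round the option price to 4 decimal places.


Answer: Price = 1.8495

Derivation:
PV(D) = D * exp(-r * t_d) = 0.9125 * 0.99933462 = 0.91189284
S_0' = S_0 - PV(D) = 114.2300 - 0.91189284 = 113.31810716
d1 = (ln(S_0'/K) + (r + sigma^2/2)*T) / (sigma*sqrt(T)) = -0.61173468
d2 = d1 - sigma*sqrt(T) = -0.71563695
exp(-rT) = 0.99866809
N(d1) = 0.27035666; N(d2) = 0.23710778
C = S_0' * N(d1) - K * exp(-rT) * N(d2) = 113.31810716 * 0.27035666 - 121.5700 * 0.99866809 * 0.23710778 = 1.8495


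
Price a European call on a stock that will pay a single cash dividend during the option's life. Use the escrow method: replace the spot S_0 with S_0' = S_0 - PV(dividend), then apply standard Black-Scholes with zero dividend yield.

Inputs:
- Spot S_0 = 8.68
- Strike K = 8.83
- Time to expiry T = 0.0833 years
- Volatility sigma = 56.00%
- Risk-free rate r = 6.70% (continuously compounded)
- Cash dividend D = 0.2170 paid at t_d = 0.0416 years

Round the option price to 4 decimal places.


Answer: Price = 0.4110

Derivation:
PV(D) = D * exp(-r * t_d) = 0.2170 * 0.99721668 = 0.21639602
S_0' = S_0 - PV(D) = 8.6800 - 0.21639602 = 8.46360398
d1 = (ln(S_0'/K) + (r + sigma^2/2)*T) / (sigma*sqrt(T)) = -0.14686639
d2 = d1 - sigma*sqrt(T) = -0.30849213
exp(-rT) = 0.99443445
N(d1) = 0.44161874; N(d2) = 0.37885394
C = S_0' * N(d1) - K * exp(-rT) * N(d2) = 8.46360398 * 0.44161874 - 8.8300 * 0.99443445 * 0.37885394 = 0.4110


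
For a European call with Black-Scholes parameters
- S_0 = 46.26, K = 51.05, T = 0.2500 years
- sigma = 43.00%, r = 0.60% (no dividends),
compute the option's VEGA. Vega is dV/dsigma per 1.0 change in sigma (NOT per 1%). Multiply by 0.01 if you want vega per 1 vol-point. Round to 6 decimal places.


d1 = -0.3437925014; d2 = -0.5587925014
phi(d1) = 0.3760492443; exp(-qT) = 1.0000000000; exp(-rT) = 0.9985011244
Vega = S * exp(-qT) * phi(d1) * sqrt(T) = 46.2600 * 1.0000000000 * 0.3760492443 * 0.5000000000 = 8.698019

Answer: Vega = 8.698019


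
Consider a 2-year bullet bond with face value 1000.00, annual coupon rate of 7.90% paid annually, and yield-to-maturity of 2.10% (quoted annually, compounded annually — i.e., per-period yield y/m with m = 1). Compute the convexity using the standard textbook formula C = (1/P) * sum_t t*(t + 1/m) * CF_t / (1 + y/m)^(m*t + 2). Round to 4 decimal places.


Answer: Convexity = 5.4888

Derivation:
Coupon per period c = face * coupon_rate / m = 79.000000
Periods per year m = 1; per-period yield y/m = 0.021000
Number of cashflows N = 2
Cashflows (t years, CF_t, discount factor 1/(1+y/m)^(m*t), PV):
  t = 1.0000: CF_t = 79.000000, DF = 0.979432, PV = 77.375122
  t = 2.0000: CF_t = 1079.000000, DF = 0.959287, PV = 1035.070570
Price P = sum_t PV_t = 1112.445692
Convexity numerator sum_t t*(t + 1/m) * CF_t / (1+y/m)^(m*t + 2):
  t = 1.0000: term = 148.449883
  t = 2.0000: term = 5957.577858
Convexity = (1/P) * sum = 6106.027741 / 1112.445692 = 5.488832


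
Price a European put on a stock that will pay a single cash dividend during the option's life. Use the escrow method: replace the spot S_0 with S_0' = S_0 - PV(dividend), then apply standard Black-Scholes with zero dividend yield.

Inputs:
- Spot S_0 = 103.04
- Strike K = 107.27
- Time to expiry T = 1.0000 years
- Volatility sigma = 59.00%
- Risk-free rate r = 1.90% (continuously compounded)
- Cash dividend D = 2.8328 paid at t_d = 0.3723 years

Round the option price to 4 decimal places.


Answer: Price = 26.4276

Derivation:
PV(D) = D * exp(-r * t_d) = 2.8328 * 0.99295126 = 2.81283233
S_0' = S_0 - PV(D) = 103.0400 - 2.81283233 = 100.22716767
d1 = (ln(S_0'/K) + (r + sigma^2/2)*T) / (sigma*sqrt(T)) = 0.21210215
d2 = d1 - sigma*sqrt(T) = -0.37789785
exp(-rT) = 0.98117936
N(-d1) = 0.41601367; N(-d2) = 0.64724676
P = K * exp(-rT) * N(-d2) - S_0' * N(-d1) = 107.2700 * 0.98117936 * 0.64724676 - 100.22716767 * 0.41601367 = 26.4276


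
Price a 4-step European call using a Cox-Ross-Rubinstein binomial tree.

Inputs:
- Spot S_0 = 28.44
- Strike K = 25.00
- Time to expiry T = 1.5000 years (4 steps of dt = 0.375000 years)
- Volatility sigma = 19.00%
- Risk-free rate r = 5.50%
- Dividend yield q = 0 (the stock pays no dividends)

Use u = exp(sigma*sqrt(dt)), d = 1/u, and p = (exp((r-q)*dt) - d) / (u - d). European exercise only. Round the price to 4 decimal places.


dt = T/N = 0.375000
u = exp(sigma*sqrt(dt)) = 1.123390; d = 1/u = 0.890163
p = (exp((r-q)*dt) - d) / (u - d) = 0.560297
Discount per step: exp(-r*dt) = 0.979586
Stock lattice S(k, i) with i counting down-moves:
  k=0: S(0,0) = 28.4400
  k=1: S(1,0) = 31.9492; S(1,1) = 25.3162
  k=2: S(2,0) = 35.8914; S(2,1) = 28.4400; S(2,2) = 22.5356
  k=3: S(3,0) = 40.3201; S(3,1) = 31.9492; S(3,2) = 25.3162; S(3,3) = 20.0603
  k=4: S(4,0) = 45.2951; S(4,1) = 35.8914; S(4,2) = 28.4400; S(4,3) = 22.5356; S(4,4) = 17.8570
Terminal payoffs V(N, i) = max(S_T - K, 0):
  V(4,0) = 20.295136; V(4,1) = 10.891415; V(4,2) = 3.440000; V(4,3) = 0.000000; V(4,4) = 0.000000
Backward induction: V(k, i) = exp(-r*dt) * [p * V(k+1, i) + (1-p) * V(k+1, i+1)].
  V(3,0) = exp(-r*dt) * [p*20.295136 + (1-p)*10.891415] = 15.830395
  V(3,1) = exp(-r*dt) * [p*10.891415 + (1-p)*3.440000] = 7.459551
  V(3,2) = exp(-r*dt) * [p*3.440000 + (1-p)*0.000000] = 1.888074
  V(3,3) = exp(-r*dt) * [p*0.000000 + (1-p)*0.000000] = 0.000000
  V(2,0) = exp(-r*dt) * [p*15.830395 + (1-p)*7.459551] = 11.901685
  V(2,1) = exp(-r*dt) * [p*7.459551 + (1-p)*1.888074] = 4.907486
  V(2,2) = exp(-r*dt) * [p*1.888074 + (1-p)*0.000000] = 1.036286
  V(1,0) = exp(-r*dt) * [p*11.901685 + (1-p)*4.907486] = 8.646133
  V(1,1) = exp(-r*dt) * [p*4.907486 + (1-p)*1.036286] = 3.139873
  V(0,0) = exp(-r*dt) * [p*8.646133 + (1-p)*3.139873] = 6.097936

Answer: Price = V(0,0) = 6.0979


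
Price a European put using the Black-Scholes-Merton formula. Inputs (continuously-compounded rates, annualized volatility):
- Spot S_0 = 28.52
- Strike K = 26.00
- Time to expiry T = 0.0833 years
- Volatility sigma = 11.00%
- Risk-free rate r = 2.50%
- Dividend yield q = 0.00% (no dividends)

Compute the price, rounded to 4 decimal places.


d1 = (ln(S/K) + (r - q + 0.5*sigma^2) * T) / (sigma * sqrt(T)) = 2.99533143
d2 = d1 - sigma * sqrt(T) = 2.96358351
exp(-rT) = 0.99791967; exp(-qT) = 1.00000000
P = K * exp(-rT) * N(-d2) - S_0 * exp(-qT) * N(-d1)
N(-d1) = 0.00137073; N(-d2) = 0.00152040
P = 26.0000 * 0.99791967 * 0.00152040 - 28.5200 * 1.00000000 * 0.00137073 = 0.0004

Answer: Price = 0.0004


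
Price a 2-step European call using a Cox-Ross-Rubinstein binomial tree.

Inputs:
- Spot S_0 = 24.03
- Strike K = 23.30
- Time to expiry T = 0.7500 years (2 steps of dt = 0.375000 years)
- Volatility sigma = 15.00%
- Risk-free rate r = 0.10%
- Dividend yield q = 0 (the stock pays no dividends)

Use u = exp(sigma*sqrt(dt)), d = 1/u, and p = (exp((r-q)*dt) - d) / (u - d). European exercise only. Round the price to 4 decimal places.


Answer: Price = V(0,0) = 1.6430

Derivation:
dt = T/N = 0.375000
u = exp(sigma*sqrt(dt)) = 1.096207; d = 1/u = 0.912237
p = (exp((r-q)*dt) - d) / (u - d) = 0.479091
Discount per step: exp(-r*dt) = 0.999625
Stock lattice S(k, i) with i counting down-moves:
  k=0: S(0,0) = 24.0300
  k=1: S(1,0) = 26.3418; S(1,1) = 21.9210
  k=2: S(2,0) = 28.8761; S(2,1) = 24.0300; S(2,2) = 19.9972
Terminal payoffs V(N, i) = max(S_T - K, 0):
  V(2,0) = 5.576115; V(2,1) = 0.730000; V(2,2) = 0.000000
Backward induction: V(k, i) = exp(-r*dt) * [p * V(k+1, i) + (1-p) * V(k+1, i+1)].
  V(1,0) = exp(-r*dt) * [p*5.576115 + (1-p)*0.730000] = 3.050585
  V(1,1) = exp(-r*dt) * [p*0.730000 + (1-p)*0.000000] = 0.349605
  V(0,0) = exp(-r*dt) * [p*3.050585 + (1-p)*0.349605] = 1.643004


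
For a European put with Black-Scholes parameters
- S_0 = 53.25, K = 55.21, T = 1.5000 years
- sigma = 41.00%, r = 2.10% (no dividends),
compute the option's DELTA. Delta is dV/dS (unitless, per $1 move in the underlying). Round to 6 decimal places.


d1 = 0.2418198174; d2 = -0.2603255798
phi(d1) = 0.3874467166; exp(-qT) = 1.0000000000; exp(-rT) = 0.9689909565
N(-d1) = 0.4044598912
Delta = -exp(-qT) * N(-d1) = -1.0000000000 * 0.4044598912 = -0.404460

Answer: Delta = -0.404460


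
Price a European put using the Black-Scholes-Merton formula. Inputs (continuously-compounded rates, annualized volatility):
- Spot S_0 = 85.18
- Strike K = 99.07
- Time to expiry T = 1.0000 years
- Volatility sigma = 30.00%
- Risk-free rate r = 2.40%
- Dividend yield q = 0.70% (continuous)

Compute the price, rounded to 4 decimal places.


Answer: Price = 17.9282

Derivation:
d1 = (ln(S/K) + (r - q + 0.5*sigma^2) * T) / (sigma * sqrt(T)) = -0.29686669
d2 = d1 - sigma * sqrt(T) = -0.59686669
exp(-rT) = 0.97628571; exp(-qT) = 0.99302444
P = K * exp(-rT) * N(-d2) - S_0 * exp(-qT) * N(-d1)
N(-d1) = 0.61671586; N(-d2) = 0.72470181
P = 99.0700 * 0.97628571 * 0.72470181 - 85.1800 * 0.99302444 * 0.61671586 = 17.9282


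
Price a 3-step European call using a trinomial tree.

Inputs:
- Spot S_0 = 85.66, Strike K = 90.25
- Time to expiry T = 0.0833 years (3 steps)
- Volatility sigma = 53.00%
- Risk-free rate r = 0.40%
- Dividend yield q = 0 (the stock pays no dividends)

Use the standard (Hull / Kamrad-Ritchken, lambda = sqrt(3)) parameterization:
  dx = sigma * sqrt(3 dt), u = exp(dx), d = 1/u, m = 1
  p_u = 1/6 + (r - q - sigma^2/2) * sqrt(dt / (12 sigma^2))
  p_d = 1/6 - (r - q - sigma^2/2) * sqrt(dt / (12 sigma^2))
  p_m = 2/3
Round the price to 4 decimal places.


dt = T/N = 0.027767; dx = sigma*sqrt(3*dt) = 0.152967
u = exp(dx) = 1.165287; d = 1/u = 0.858158
p_u = 0.154282, p_m = 0.666667, p_d = 0.179051
Discount per step: exp(-r*dt) = 0.999889
Stock lattice S(k, j) with j the centered position index:
  k=0: S(0,+0) = 85.6600
  k=1: S(1,-1) = 73.5098; S(1,+0) = 85.6600; S(1,+1) = 99.8185
  k=2: S(2,-2) = 63.0830; S(2,-1) = 73.5098; S(2,+0) = 85.6600; S(2,+1) = 99.8185; S(2,+2) = 116.3171
  k=3: S(3,-3) = 54.1352; S(3,-2) = 63.0830; S(3,-1) = 73.5098; S(3,+0) = 85.6600; S(3,+1) = 99.8185; S(3,+2) = 116.3171; S(3,+3) = 135.5428
Terminal payoffs V(N, j) = max(S_T - K, 0):
  V(3,-3) = 0.000000; V(3,-2) = 0.000000; V(3,-1) = 0.000000; V(3,+0) = 0.000000; V(3,+1) = 9.568465; V(3,+2) = 26.067138; V(3,+3) = 45.292823
Backward induction: V(k, j) = exp(-r*dt) * [p_u * V(k+1, j+1) + p_m * V(k+1, j) + p_d * V(k+1, j-1)]
  V(2,-2) = exp(-r*dt) * [p_u*0.000000 + p_m*0.000000 + p_d*0.000000] = 0.000000
  V(2,-1) = exp(-r*dt) * [p_u*0.000000 + p_m*0.000000 + p_d*0.000000] = 0.000000
  V(2,+0) = exp(-r*dt) * [p_u*9.568465 + p_m*0.000000 + p_d*0.000000] = 1.476082
  V(2,+1) = exp(-r*dt) * [p_u*26.067138 + p_m*9.568465 + p_d*0.000000] = 10.399524
  V(2,+2) = exp(-r*dt) * [p_u*45.292823 + p_m*26.067138 + p_d*9.568465] = 26.076325
  V(1,-1) = exp(-r*dt) * [p_u*1.476082 + p_m*0.000000 + p_d*0.000000] = 0.227708
  V(1,+0) = exp(-r*dt) * [p_u*10.399524 + p_m*1.476082 + p_d*0.000000] = 2.588231
  V(1,+1) = exp(-r*dt) * [p_u*26.076325 + p_m*10.399524 + p_d*1.476082] = 11.219182
  V(0,+0) = exp(-r*dt) * [p_u*11.219182 + p_m*2.588231 + p_d*0.227708] = 3.496793

Answer: Price = V(0,0) = 3.4968


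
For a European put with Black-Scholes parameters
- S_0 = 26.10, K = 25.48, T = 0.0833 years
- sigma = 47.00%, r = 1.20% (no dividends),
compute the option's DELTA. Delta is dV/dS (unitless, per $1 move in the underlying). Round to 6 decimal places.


Answer: Delta = -0.400356

Derivation:
d1 = 0.2524255395; d2 = 0.1167753644
phi(d1) = 0.3864325814; exp(-qT) = 1.0000000000; exp(-rT) = 0.9990008994
N(-d1) = 0.4003560808
Delta = -exp(-qT) * N(-d1) = -1.0000000000 * 0.4003560808 = -0.400356


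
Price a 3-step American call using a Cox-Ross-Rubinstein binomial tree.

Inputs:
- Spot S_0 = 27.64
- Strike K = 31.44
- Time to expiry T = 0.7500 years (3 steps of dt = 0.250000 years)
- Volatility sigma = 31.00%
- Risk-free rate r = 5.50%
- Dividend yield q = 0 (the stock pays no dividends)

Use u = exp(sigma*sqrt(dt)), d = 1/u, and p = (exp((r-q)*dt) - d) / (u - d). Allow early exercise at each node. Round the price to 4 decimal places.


dt = T/N = 0.250000
u = exp(sigma*sqrt(dt)) = 1.167658; d = 1/u = 0.856415
p = (exp((r-q)*dt) - d) / (u - d) = 0.505810
Discount per step: exp(-r*dt) = 0.986344
Stock lattice S(k, i) with i counting down-moves:
  k=0: S(0,0) = 27.6400
  k=1: S(1,0) = 32.2741; S(1,1) = 23.6713
  k=2: S(2,0) = 37.6851; S(2,1) = 27.6400; S(2,2) = 20.2725
  k=3: S(3,0) = 44.0033; S(3,1) = 32.2741; S(3,2) = 23.6713; S(3,3) = 17.3617
Terminal payoffs V(N, i) = max(S_T - K, 0):
  V(3,0) = 12.563272; V(3,1) = 0.834066; V(3,2) = 0.000000; V(3,3) = 0.000000
Backward induction: V(k, i) = exp(-r*dt) * [p * V(k+1, i) + (1-p) * V(k+1, i+1)]; then take max(V_cont, immediate exercise) for American.
  V(2,0) = exp(-r*dt) * [p*12.563272 + (1-p)*0.834066] = 6.674412; exercise = 6.245070; V(2,0) = max -> 6.674412
  V(2,1) = exp(-r*dt) * [p*0.834066 + (1-p)*0.000000] = 0.416118; exercise = 0.000000; V(2,1) = max -> 0.416118
  V(2,2) = exp(-r*dt) * [p*0.000000 + (1-p)*0.000000] = 0.000000; exercise = 0.000000; V(2,2) = max -> 0.000000
  V(1,0) = exp(-r*dt) * [p*6.674412 + (1-p)*0.416118] = 3.532717; exercise = 0.834066; V(1,0) = max -> 3.532717
  V(1,1) = exp(-r*dt) * [p*0.416118 + (1-p)*0.000000] = 0.207603; exercise = 0.000000; V(1,1) = max -> 0.207603
  V(0,0) = exp(-r*dt) * [p*3.532717 + (1-p)*0.207603] = 1.863677; exercise = 0.000000; V(0,0) = max -> 1.863677

Answer: Price = V(0,0) = 1.8637


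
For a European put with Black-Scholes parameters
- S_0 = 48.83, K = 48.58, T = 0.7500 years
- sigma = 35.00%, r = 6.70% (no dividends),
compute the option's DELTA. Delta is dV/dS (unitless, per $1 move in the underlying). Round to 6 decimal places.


d1 = 0.3342708096; d2 = 0.0311619183
phi(d1) = 0.3772651511; exp(-qT) = 1.0000000000; exp(-rT) = 0.9509916469
N(-d1) = 0.3690876077
Delta = -exp(-qT) * N(-d1) = -1.0000000000 * 0.3690876077 = -0.369088

Answer: Delta = -0.369088


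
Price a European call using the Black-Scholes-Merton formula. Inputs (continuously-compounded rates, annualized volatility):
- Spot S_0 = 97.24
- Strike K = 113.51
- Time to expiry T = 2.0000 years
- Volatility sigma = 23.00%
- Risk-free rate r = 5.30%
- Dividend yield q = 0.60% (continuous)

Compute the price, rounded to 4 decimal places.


d1 = (ln(S/K) + (r - q + 0.5*sigma^2) * T) / (sigma * sqrt(T)) = -0.02400716
d2 = d1 - sigma * sqrt(T) = -0.34927628
exp(-rT) = 0.89942465; exp(-qT) = 0.98807171
C = S_0 * exp(-qT) * N(d1) - K * exp(-rT) * N(d2)
N(d1) = 0.49042345; N(d2) = 0.36344095
C = 97.2400 * 0.98807171 * 0.49042345 - 113.5100 * 0.89942465 * 0.36344095 = 10.0149

Answer: Price = 10.0149


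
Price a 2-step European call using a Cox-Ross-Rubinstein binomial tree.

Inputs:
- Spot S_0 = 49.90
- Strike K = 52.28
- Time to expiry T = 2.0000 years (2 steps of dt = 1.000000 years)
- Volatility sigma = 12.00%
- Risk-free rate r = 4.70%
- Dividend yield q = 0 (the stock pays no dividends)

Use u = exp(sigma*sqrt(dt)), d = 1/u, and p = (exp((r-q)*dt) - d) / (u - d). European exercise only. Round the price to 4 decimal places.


Answer: Price = V(0,0) = 4.5592

Derivation:
dt = T/N = 1.000000
u = exp(sigma*sqrt(dt)) = 1.127497; d = 1/u = 0.886920
p = (exp((r-q)*dt) - d) / (u - d) = 0.670064
Discount per step: exp(-r*dt) = 0.954087
Stock lattice S(k, i) with i counting down-moves:
  k=0: S(0,0) = 49.9000
  k=1: S(1,0) = 56.2621; S(1,1) = 44.2573
  k=2: S(2,0) = 63.4353; S(2,1) = 49.9000; S(2,2) = 39.2527
Terminal payoffs V(N, i) = max(S_T - K, 0):
  V(2,0) = 11.155333; V(2,1) = 0.000000; V(2,2) = 0.000000
Backward induction: V(k, i) = exp(-r*dt) * [p * V(k+1, i) + (1-p) * V(k+1, i+1)].
  V(1,0) = exp(-r*dt) * [p*11.155333 + (1-p)*0.000000] = 7.131599
  V(1,1) = exp(-r*dt) * [p*0.000000 + (1-p)*0.000000] = 0.000000
  V(0,0) = exp(-r*dt) * [p*7.131599 + (1-p)*0.000000] = 4.559228


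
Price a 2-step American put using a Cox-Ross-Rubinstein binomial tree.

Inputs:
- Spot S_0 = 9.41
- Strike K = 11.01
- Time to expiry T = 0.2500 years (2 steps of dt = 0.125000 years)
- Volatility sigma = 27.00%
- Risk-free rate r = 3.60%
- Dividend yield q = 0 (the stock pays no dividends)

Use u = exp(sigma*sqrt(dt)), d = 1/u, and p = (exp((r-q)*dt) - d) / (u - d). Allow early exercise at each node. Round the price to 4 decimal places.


dt = T/N = 0.125000
u = exp(sigma*sqrt(dt)) = 1.100164; d = 1/u = 0.908955
p = (exp((r-q)*dt) - d) / (u - d) = 0.499741
Discount per step: exp(-r*dt) = 0.995510
Stock lattice S(k, i) with i counting down-moves:
  k=0: S(0,0) = 9.4100
  k=1: S(1,0) = 10.3525; S(1,1) = 8.5533
  k=2: S(2,0) = 11.3895; S(2,1) = 9.4100; S(2,2) = 7.7745
Terminal payoffs V(N, i) = max(K - S_T, 0):
  V(2,0) = 0.000000; V(2,1) = 1.600000; V(2,2) = 3.235461
Backward induction: V(k, i) = exp(-r*dt) * [p * V(k+1, i) + (1-p) * V(k+1, i+1)]; then take max(V_cont, immediate exercise) for American.
  V(1,0) = exp(-r*dt) * [p*0.000000 + (1-p)*1.600000] = 0.796821; exercise = 0.657455; V(1,0) = max -> 0.796821
  V(1,1) = exp(-r*dt) * [p*1.600000 + (1-p)*3.235461] = 2.407297; exercise = 2.456731; V(1,1) = max -> 2.456731
  V(0,0) = exp(-r*dt) * [p*0.796821 + (1-p)*2.456731] = 1.619900; exercise = 1.600000; V(0,0) = max -> 1.619900

Answer: Price = V(0,0) = 1.6199


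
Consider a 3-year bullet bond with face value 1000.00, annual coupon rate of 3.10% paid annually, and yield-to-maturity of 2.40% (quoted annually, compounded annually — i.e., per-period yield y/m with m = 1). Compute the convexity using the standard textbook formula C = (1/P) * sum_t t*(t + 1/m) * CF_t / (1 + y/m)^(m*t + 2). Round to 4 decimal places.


Answer: Convexity = 10.9952

Derivation:
Coupon per period c = face * coupon_rate / m = 31.000000
Periods per year m = 1; per-period yield y/m = 0.024000
Number of cashflows N = 3
Cashflows (t years, CF_t, discount factor 1/(1+y/m)^(m*t), PV):
  t = 1.0000: CF_t = 31.000000, DF = 0.976562, PV = 30.273438
  t = 2.0000: CF_t = 31.000000, DF = 0.953674, PV = 29.563904
  t = 3.0000: CF_t = 1031.000000, DF = 0.931323, PV = 960.193574
Price P = sum_t PV_t = 1020.030916
Convexity numerator sum_t t*(t + 1/m) * CF_t / (1+y/m)^(m*t + 2):
  t = 1.0000: term = 57.742000
  t = 2.0000: term = 169.166015
  t = 3.0000: term = 10988.543409
Convexity = (1/P) * sum = 11215.451423 / 1020.030916 = 10.995207


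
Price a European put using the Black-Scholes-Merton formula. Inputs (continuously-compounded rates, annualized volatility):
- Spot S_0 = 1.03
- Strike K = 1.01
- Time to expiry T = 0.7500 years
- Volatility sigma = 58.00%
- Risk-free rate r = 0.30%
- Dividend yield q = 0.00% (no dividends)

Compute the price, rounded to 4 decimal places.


Answer: Price = 0.1911

Derivation:
d1 = (ln(S/K) + (r - q + 0.5*sigma^2) * T) / (sigma * sqrt(T)) = 0.29466459
d2 = d1 - sigma * sqrt(T) = -0.20763015
exp(-rT) = 0.99775253; exp(-qT) = 1.00000000
P = K * exp(-rT) * N(-d2) - S_0 * exp(-qT) * N(-d1)
N(-d1) = 0.38412506; N(-d2) = 0.58224112
P = 1.0100 * 0.99775253 * 0.58224112 - 1.0300 * 1.00000000 * 0.38412506 = 0.1911


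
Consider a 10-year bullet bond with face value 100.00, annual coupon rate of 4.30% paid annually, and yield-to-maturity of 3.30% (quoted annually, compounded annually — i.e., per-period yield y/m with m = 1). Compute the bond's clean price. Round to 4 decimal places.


Answer: Price = 108.4011

Derivation:
Coupon per period c = face * coupon_rate / m = 4.300000
Periods per year m = 1; per-period yield y/m = 0.033000
Number of cashflows N = 10
Cashflows (t years, CF_t, discount factor 1/(1+y/m)^(m*t), PV):
  t = 1.0000: CF_t = 4.300000, DF = 0.968054, PV = 4.162633
  t = 2.0000: CF_t = 4.300000, DF = 0.937129, PV = 4.029655
  t = 3.0000: CF_t = 4.300000, DF = 0.907192, PV = 3.900924
  t = 4.0000: CF_t = 4.300000, DF = 0.878211, PV = 3.776306
  t = 5.0000: CF_t = 4.300000, DF = 0.850156, PV = 3.655669
  t = 6.0000: CF_t = 4.300000, DF = 0.822997, PV = 3.538886
  t = 7.0000: CF_t = 4.300000, DF = 0.796705, PV = 3.425833
  t = 8.0000: CF_t = 4.300000, DF = 0.771254, PV = 3.316392
  t = 9.0000: CF_t = 4.300000, DF = 0.746616, PV = 3.210447
  t = 10.0000: CF_t = 104.300000, DF = 0.722764, PV = 75.384332
Price P = sum_t PV_t = 108.401077


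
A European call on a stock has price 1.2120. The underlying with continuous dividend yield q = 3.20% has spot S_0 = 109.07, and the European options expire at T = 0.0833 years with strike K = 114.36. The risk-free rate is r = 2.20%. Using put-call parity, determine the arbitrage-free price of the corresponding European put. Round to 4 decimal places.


Put-call parity: C - P = S_0 * exp(-qT) - K * exp(-rT).
S_0 * exp(-qT) = 109.0700 * 0.99733795 = 108.77965016
K * exp(-rT) = 114.3600 * 0.99816908 = 114.15061578
P = C - S*exp(-qT) + K*exp(-rT)
P = 1.2120 - 108.77965016 + 114.15061578 = 6.5830

Answer: Put price = 6.5830


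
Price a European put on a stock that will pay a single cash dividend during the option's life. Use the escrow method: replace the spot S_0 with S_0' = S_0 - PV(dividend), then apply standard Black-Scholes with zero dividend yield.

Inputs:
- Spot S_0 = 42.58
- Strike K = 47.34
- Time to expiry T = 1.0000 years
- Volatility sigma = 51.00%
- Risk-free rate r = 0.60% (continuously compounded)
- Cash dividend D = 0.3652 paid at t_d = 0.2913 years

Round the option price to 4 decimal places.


PV(D) = D * exp(-r * t_d) = 0.3652 * 0.99825373 = 0.36456226
S_0' = S_0 - PV(D) = 42.5800 - 0.36456226 = 42.21543774
d1 = (ln(S_0'/K) + (r + sigma^2/2)*T) / (sigma*sqrt(T)) = 0.04211838
d2 = d1 - sigma*sqrt(T) = -0.46788162
exp(-rT) = 0.99401796
N(-d1) = 0.48320216; N(-d2) = 0.68006538
P = K * exp(-rT) * N(-d2) - S_0' * N(-d1) = 47.3400 * 0.99401796 * 0.68006538 - 42.21543774 * 0.48320216 = 11.6031

Answer: Price = 11.6031


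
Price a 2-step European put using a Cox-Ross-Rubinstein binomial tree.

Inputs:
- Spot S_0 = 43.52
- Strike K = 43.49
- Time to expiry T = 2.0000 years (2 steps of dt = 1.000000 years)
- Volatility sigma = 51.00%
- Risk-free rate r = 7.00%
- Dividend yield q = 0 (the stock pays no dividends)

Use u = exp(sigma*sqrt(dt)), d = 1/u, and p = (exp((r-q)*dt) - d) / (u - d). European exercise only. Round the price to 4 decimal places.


Answer: Price = V(0,0) = 7.4895

Derivation:
dt = T/N = 1.000000
u = exp(sigma*sqrt(dt)) = 1.665291; d = 1/u = 0.600496
p = (exp((r-q)*dt) - d) / (u - d) = 0.443289
Discount per step: exp(-r*dt) = 0.932394
Stock lattice S(k, i) with i counting down-moves:
  k=0: S(0,0) = 43.5200
  k=1: S(1,0) = 72.4735; S(1,1) = 26.1336
  k=2: S(2,0) = 120.6894; S(2,1) = 43.5200; S(2,2) = 15.6931
Terminal payoffs V(N, i) = max(K - S_T, 0):
  V(2,0) = 0.000000; V(2,1) = 0.000000; V(2,2) = 27.796908
Backward induction: V(k, i) = exp(-r*dt) * [p * V(k+1, i) + (1-p) * V(k+1, i+1)].
  V(1,0) = exp(-r*dt) * [p*0.000000 + (1-p)*0.000000] = 0.000000
  V(1,1) = exp(-r*dt) * [p*0.000000 + (1-p)*27.796908] = 14.428639
  V(0,0) = exp(-r*dt) * [p*0.000000 + (1-p)*14.428639] = 7.489525


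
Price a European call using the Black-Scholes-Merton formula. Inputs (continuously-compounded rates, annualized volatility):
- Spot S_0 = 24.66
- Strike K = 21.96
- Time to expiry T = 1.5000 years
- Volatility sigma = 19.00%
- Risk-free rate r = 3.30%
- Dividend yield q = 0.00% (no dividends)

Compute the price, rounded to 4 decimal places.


d1 = (ln(S/K) + (r - q + 0.5*sigma^2) * T) / (sigma * sqrt(T)) = 0.82738985
d2 = d1 - sigma * sqrt(T) = 0.59468833
exp(-rT) = 0.95170516; exp(-qT) = 1.00000000
C = S_0 * exp(-qT) * N(d1) - K * exp(-rT) * N(d2)
N(d1) = 0.79599194; N(d2) = 0.72397409
C = 24.6600 * 1.00000000 * 0.79599194 - 21.9600 * 0.95170516 * 0.72397409 = 4.4985

Answer: Price = 4.4985


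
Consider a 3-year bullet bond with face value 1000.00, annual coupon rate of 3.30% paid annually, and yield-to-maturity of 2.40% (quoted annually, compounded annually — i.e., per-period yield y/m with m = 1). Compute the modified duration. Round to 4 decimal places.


Answer: Modified duration = 2.8384

Derivation:
Coupon per period c = face * coupon_rate / m = 33.000000
Periods per year m = 1; per-period yield y/m = 0.024000
Number of cashflows N = 3
Cashflows (t years, CF_t, discount factor 1/(1+y/m)^(m*t), PV):
  t = 1.0000: CF_t = 33.000000, DF = 0.976562, PV = 32.226562
  t = 2.0000: CF_t = 33.000000, DF = 0.953674, PV = 31.471252
  t = 3.0000: CF_t = 1033.000000, DF = 0.931323, PV = 962.056220
Price P = sum_t PV_t = 1025.754035
First compute Macaulay numerator sum_t t * PV_t:
  t * PV_t at t = 1.0000: 32.226562
  t * PV_t at t = 2.0000: 62.942505
  t * PV_t at t = 3.0000: 2886.168659
Macaulay duration D = 2981.337726 / 1025.754035 = 2.906484
Modified duration = D / (1 + y/m) = 2.906484 / (1 + 0.024000) = 2.838363


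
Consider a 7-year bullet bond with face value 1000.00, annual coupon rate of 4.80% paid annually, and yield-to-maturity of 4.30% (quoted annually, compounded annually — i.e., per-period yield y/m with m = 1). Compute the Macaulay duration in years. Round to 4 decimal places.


Answer: Macaulay duration = 6.1233 years

Derivation:
Coupon per period c = face * coupon_rate / m = 48.000000
Periods per year m = 1; per-period yield y/m = 0.043000
Number of cashflows N = 7
Cashflows (t years, CF_t, discount factor 1/(1+y/m)^(m*t), PV):
  t = 1.0000: CF_t = 48.000000, DF = 0.958773, PV = 46.021093
  t = 2.0000: CF_t = 48.000000, DF = 0.919245, PV = 44.123771
  t = 3.0000: CF_t = 48.000000, DF = 0.881347, PV = 42.304670
  t = 4.0000: CF_t = 48.000000, DF = 0.845012, PV = 40.560566
  t = 5.0000: CF_t = 48.000000, DF = 0.810174, PV = 38.888366
  t = 6.0000: CF_t = 48.000000, DF = 0.776773, PV = 37.285106
  t = 7.0000: CF_t = 1048.000000, DF = 0.744749, PV = 780.496794
Price P = sum_t PV_t = 1029.680366
Macaulay numerator sum_t t * PV_t:
  t * PV_t at t = 1.0000: 46.021093
  t * PV_t at t = 2.0000: 88.247542
  t * PV_t at t = 3.0000: 126.914010
  t * PV_t at t = 4.0000: 162.242263
  t * PV_t at t = 5.0000: 194.441830
  t * PV_t at t = 6.0000: 223.710638
  t * PV_t at t = 7.0000: 5463.477560
Macaulay duration D = (sum_t t * PV_t) / P = 6305.054936 / 1029.680366 = 6.123313


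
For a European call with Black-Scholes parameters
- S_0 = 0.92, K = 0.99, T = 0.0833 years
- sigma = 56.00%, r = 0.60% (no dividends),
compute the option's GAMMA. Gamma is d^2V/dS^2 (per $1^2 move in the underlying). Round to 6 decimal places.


Answer: Gamma = 2.505622

Derivation:
d1 = -0.3698051616; d2 = -0.5314309021
phi(d1) = 0.3725751703; exp(-qT) = 1.0000000000; exp(-rT) = 0.9995003249
Gamma = exp(-qT) * phi(d1) / (S * sigma * sqrt(T)) = 1.0000000000 * 0.3725751703 / (0.9200 * 0.5600 * 0.2886173938) = 2.505622


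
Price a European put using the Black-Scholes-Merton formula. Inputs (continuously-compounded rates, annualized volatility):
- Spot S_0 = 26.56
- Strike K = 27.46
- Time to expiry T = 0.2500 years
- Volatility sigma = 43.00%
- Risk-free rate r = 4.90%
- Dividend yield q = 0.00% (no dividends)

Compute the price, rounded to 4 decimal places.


Answer: Price = 2.5918

Derivation:
d1 = (ln(S/K) + (r - q + 0.5*sigma^2) * T) / (sigma * sqrt(T)) = 0.00948104
d2 = d1 - sigma * sqrt(T) = -0.20551896
exp(-rT) = 0.98782473; exp(-qT) = 1.00000000
P = K * exp(-rT) * N(-d2) - S_0 * exp(-qT) * N(-d1)
N(-d1) = 0.49621767; N(-d2) = 0.58141666
P = 27.4600 * 0.98782473 * 0.58141666 - 26.5600 * 1.00000000 * 0.49621767 = 2.5918
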